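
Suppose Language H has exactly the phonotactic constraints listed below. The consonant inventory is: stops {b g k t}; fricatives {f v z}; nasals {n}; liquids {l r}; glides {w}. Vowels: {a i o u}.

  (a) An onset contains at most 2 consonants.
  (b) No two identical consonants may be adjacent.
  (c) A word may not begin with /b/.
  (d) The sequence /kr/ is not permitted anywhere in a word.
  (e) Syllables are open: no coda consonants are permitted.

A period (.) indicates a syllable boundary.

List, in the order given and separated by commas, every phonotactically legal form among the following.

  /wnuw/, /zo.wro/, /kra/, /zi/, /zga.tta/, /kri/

/zo.wro/, /zi/

/wnuw/ — violates constraint (e): syllable 1 coda /w/ has 1 consonant (> 0) → phonotactically illegal
/zo.wro/ — σ1 onset /z/, coda /∅/ ok; σ2 onset /wr/ (2C), coda /∅/ ok → phonotactically legal
/kra/ — violates constraint (d): contains banned sequence /kr/ → phonotactically illegal
/zi/ — σ1 onset /z/, coda /∅/ ok → phonotactically legal
/zga.tta/ — violates constraint (b): adjacent identical consonants /tt/ → phonotactically illegal
/kri/ — violates constraint (d): contains banned sequence /kr/ → phonotactically illegal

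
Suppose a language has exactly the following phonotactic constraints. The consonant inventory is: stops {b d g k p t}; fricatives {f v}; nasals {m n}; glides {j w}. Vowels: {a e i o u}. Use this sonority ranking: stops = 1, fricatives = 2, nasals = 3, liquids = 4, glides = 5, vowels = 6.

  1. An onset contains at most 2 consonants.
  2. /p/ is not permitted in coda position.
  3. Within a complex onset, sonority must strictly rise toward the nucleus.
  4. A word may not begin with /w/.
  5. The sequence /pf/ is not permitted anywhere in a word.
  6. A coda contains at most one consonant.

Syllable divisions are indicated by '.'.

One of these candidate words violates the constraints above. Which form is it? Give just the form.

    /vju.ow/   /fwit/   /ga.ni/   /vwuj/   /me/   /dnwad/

/dnwad/

/vju.ow/ — σ1 onset /vj/ (2→5 rises), coda /∅/ ok; σ2 onset /∅/, coda /w/ ok → phonotactically legal
/fwit/ — σ1 onset /fw/ (2→5 rises), coda /t/ ok → phonotactically legal
/ga.ni/ — σ1 onset /g/, coda /∅/ ok; σ2 onset /n/, coda /∅/ ok → phonotactically legal
/vwuj/ — σ1 onset /vw/ (2→5 rises), coda /j/ ok → phonotactically legal
/me/ — σ1 onset /m/, coda /∅/ ok → phonotactically legal
/dnwad/ — violates constraint 1: syllable 1 onset /dnw/ has 3 consonants (> 2) → phonotactically illegal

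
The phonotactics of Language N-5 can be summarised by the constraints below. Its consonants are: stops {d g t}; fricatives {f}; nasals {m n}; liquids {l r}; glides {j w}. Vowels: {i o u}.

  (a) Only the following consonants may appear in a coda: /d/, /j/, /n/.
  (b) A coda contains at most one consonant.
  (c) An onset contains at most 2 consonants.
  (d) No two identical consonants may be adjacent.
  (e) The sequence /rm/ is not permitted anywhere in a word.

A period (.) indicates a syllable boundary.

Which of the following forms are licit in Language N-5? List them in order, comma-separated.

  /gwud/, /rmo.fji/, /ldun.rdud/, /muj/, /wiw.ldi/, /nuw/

/gwud/, /ldun.rdud/, /muj/

/gwud/ — σ1 onset /gw/ (2C), coda /d/ ok → licit
/rmo.fji/ — violates constraint (e): contains banned sequence /rm/ → illicit
/ldun.rdud/ — σ1 onset /ld/ (2C), coda /n/ ok; σ2 onset /rd/ (2C), coda /d/ ok → licit
/muj/ — σ1 onset /m/, coda /j/ ok → licit
/wiw.ldi/ — violates constraint (a): syllable 1 coda contains /w/, which is not a licensed coda consonant → illicit
/nuw/ — violates constraint (a): syllable 1 coda contains /w/, which is not a licensed coda consonant → illicit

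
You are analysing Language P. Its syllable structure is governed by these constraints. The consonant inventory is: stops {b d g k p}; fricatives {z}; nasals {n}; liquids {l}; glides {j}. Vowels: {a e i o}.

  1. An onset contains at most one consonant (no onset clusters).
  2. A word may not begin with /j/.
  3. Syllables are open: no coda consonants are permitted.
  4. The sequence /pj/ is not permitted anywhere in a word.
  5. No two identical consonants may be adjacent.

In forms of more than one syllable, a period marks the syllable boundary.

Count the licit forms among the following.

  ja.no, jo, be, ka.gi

ja.no — violates constraint 2: word begins with /j/ → illicit
jo — violates constraint 2: word begins with /j/ → illicit
be — σ1 onset /b/, coda /∅/ ok → licit
ka.gi — σ1 onset /k/, coda /∅/ ok; σ2 onset /g/, coda /∅/ ok → licit
Licit: be, ka.gi → 2.

2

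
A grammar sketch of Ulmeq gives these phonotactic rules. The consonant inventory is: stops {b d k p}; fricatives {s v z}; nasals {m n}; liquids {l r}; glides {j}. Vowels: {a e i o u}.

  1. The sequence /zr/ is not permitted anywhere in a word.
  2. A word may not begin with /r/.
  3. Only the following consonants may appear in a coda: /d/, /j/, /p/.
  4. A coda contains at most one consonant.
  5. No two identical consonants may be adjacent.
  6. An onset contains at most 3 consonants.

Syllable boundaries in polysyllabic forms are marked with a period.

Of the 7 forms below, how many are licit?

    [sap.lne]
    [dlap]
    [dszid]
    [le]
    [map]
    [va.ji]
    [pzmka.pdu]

[sap.lne] — σ1 onset /s/, coda /p/ ok; σ2 onset /ln/ (2C), coda /∅/ ok → licit
[dlap] — σ1 onset /dl/ (2C), coda /p/ ok → licit
[dszid] — σ1 onset /dsz/ (3C), coda /d/ ok → licit
[le] — σ1 onset /l/, coda /∅/ ok → licit
[map] — σ1 onset /m/, coda /p/ ok → licit
[va.ji] — σ1 onset /v/, coda /∅/ ok; σ2 onset /j/, coda /∅/ ok → licit
[pzmka.pdu] — violates constraint 6: syllable 1 onset /pzmk/ has 4 consonants (> 3) → illicit
Licit: [sap.lne], [dlap], [dszid], [le], [map], [va.ji] → 6.

6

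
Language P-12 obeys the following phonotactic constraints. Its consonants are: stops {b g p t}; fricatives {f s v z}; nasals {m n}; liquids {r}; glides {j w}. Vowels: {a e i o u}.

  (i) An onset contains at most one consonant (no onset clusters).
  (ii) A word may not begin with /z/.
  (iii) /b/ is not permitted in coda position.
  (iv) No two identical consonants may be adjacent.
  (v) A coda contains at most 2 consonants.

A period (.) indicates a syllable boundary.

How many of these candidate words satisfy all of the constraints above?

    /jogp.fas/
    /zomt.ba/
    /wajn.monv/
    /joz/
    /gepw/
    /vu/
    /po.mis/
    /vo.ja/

/jogp.fas/ — σ1 onset /j/, coda /gp/ (2C) ok; σ2 onset /f/, coda /s/ ok → licit
/zomt.ba/ — violates constraint (ii): word begins with /z/ → illicit
/wajn.monv/ — σ1 onset /w/, coda /jn/ (2C) ok; σ2 onset /m/, coda /nv/ (2C) ok → licit
/joz/ — σ1 onset /j/, coda /z/ ok → licit
/gepw/ — σ1 onset /g/, coda /pw/ (2C) ok → licit
/vu/ — σ1 onset /v/, coda /∅/ ok → licit
/po.mis/ — σ1 onset /p/, coda /∅/ ok; σ2 onset /m/, coda /s/ ok → licit
/vo.ja/ — σ1 onset /v/, coda /∅/ ok; σ2 onset /j/, coda /∅/ ok → licit
Licit: /jogp.fas/, /wajn.monv/, /joz/, /gepw/, /vu/, /po.mis/, /vo.ja/ → 7.

7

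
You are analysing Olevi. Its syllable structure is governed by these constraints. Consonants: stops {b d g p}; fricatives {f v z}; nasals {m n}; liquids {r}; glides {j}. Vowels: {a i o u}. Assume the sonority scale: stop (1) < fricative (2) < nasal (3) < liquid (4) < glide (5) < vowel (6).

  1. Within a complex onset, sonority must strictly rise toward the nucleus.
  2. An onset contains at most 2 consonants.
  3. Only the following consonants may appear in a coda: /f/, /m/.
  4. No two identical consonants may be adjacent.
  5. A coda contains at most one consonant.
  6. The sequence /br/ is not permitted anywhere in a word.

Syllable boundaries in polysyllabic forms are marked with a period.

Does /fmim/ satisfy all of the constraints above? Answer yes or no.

yes

/fmim/ — σ1 onset /fm/ (2→3 rises), coda /m/ ok → licit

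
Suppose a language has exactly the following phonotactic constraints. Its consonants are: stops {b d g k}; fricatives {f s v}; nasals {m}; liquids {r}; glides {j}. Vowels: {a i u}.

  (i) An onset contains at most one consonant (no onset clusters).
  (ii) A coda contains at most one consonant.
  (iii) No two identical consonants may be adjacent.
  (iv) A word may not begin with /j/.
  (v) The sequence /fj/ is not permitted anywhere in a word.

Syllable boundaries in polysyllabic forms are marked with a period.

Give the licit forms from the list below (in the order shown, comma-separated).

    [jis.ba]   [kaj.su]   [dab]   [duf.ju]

[kaj.su], [dab]

[jis.ba] — violates constraint (iv): word begins with /j/ → illicit
[kaj.su] — σ1 onset /k/, coda /j/ ok; σ2 onset /s/, coda /∅/ ok → licit
[dab] — σ1 onset /d/, coda /b/ ok → licit
[duf.ju] — violates constraint (v): contains banned sequence /fj/ → illicit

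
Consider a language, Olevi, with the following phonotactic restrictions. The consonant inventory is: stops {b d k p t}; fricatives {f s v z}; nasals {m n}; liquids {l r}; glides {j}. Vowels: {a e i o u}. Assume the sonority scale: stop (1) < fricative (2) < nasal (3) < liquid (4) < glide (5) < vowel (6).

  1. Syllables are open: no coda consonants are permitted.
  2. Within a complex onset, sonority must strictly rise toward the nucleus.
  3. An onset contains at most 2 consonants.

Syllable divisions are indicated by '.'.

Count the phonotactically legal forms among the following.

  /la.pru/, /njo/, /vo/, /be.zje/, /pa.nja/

/la.pru/ — σ1 onset /l/, coda /∅/ ok; σ2 onset /pr/ (1→4 rises), coda /∅/ ok → phonotactically legal
/njo/ — σ1 onset /nj/ (3→5 rises), coda /∅/ ok → phonotactically legal
/vo/ — σ1 onset /v/, coda /∅/ ok → phonotactically legal
/be.zje/ — σ1 onset /b/, coda /∅/ ok; σ2 onset /zj/ (2→5 rises), coda /∅/ ok → phonotactically legal
/pa.nja/ — σ1 onset /p/, coda /∅/ ok; σ2 onset /nj/ (3→5 rises), coda /∅/ ok → phonotactically legal
Phonotactically legal: /la.pru/, /njo/, /vo/, /be.zje/, /pa.nja/ → 5.

5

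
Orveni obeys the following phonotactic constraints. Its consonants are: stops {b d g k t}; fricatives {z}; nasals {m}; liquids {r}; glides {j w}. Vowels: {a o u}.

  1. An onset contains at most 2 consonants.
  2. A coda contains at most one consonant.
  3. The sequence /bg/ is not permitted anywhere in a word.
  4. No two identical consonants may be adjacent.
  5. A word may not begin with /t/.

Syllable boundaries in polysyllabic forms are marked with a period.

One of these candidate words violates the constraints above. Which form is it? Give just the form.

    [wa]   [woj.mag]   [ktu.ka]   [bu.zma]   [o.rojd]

[wa] — σ1 onset /w/, coda /∅/ ok → permitted
[woj.mag] — σ1 onset /w/, coda /j/ ok; σ2 onset /m/, coda /g/ ok → permitted
[ktu.ka] — σ1 onset /kt/ (2C), coda /∅/ ok; σ2 onset /k/, coda /∅/ ok → permitted
[bu.zma] — σ1 onset /b/, coda /∅/ ok; σ2 onset /zm/ (2C), coda /∅/ ok → permitted
[o.rojd] — violates constraint 2: syllable 2 coda /jd/ has 2 consonants (> 1) → not permitted

[o.rojd]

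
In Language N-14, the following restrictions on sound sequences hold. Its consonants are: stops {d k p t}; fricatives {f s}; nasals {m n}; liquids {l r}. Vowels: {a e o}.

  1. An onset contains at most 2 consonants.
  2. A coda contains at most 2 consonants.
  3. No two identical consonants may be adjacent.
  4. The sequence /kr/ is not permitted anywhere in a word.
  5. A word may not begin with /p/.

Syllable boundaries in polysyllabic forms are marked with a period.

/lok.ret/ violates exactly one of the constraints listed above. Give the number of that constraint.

/lok.ret/: contains banned sequence /kr/.
This is a violation of constraint 4: "The sequence /kr/ is not permitted anywhere in a word."
The remaining constraints (1, 2, 3, 5) are satisfied.

4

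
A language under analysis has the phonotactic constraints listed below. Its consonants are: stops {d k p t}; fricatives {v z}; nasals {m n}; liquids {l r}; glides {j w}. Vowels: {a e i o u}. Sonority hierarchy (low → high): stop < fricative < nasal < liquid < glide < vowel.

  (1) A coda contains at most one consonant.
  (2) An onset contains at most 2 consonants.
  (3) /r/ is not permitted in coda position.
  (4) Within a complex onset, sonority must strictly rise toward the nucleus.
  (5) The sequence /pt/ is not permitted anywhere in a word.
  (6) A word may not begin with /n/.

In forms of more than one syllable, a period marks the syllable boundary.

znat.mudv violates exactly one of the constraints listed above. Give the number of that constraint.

znat.mudv: syllable 2 coda /dv/ has 2 consonants (> 1).
This is a violation of constraint 1: "A coda contains at most one consonant."
The remaining constraints (2, 3, 4, 5, 6) are satisfied.

1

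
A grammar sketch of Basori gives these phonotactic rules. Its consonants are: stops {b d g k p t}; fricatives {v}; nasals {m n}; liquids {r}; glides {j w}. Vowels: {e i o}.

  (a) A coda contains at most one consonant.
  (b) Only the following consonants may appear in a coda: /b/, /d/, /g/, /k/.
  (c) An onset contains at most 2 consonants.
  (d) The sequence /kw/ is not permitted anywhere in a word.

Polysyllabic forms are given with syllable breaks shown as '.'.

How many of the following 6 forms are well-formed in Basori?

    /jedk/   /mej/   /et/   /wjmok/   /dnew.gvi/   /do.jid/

1

/jedk/ — violates constraint (a): syllable 1 coda /dk/ has 2 consonants (> 1) → ill-formed
/mej/ — violates constraint (b): syllable 1 coda contains /j/, which is not a licensed coda consonant → ill-formed
/et/ — violates constraint (b): syllable 1 coda contains /t/, which is not a licensed coda consonant → ill-formed
/wjmok/ — violates constraint (c): syllable 1 onset /wjm/ has 3 consonants (> 2) → ill-formed
/dnew.gvi/ — violates constraint (b): syllable 1 coda contains /w/, which is not a licensed coda consonant → ill-formed
/do.jid/ — σ1 onset /d/, coda /∅/ ok; σ2 onset /j/, coda /d/ ok → well-formed
Well-formed: /do.jid/ → 1.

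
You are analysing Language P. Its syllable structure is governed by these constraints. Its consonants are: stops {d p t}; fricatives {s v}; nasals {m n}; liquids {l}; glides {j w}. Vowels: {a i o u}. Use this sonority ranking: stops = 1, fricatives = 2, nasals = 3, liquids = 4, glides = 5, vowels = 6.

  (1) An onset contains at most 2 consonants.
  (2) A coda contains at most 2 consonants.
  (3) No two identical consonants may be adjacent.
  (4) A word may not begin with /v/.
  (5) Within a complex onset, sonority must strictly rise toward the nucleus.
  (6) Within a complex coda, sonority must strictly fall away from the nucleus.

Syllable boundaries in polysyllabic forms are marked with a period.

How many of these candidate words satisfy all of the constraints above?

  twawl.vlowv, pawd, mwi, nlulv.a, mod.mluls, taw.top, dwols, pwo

twawl.vlowv — σ1 onset /tw/ (1→5 rises), coda /wl/ (5→4 falls) ok; σ2 onset /vl/ (2→4 rises), coda /wv/ (5→2 falls) ok → permitted
pawd — σ1 onset /p/, coda /wd/ (5→1 falls) ok → permitted
mwi — σ1 onset /mw/ (3→5 rises), coda /∅/ ok → permitted
nlulv.a — σ1 onset /nl/ (3→4 rises), coda /lv/ (4→2 falls) ok; σ2 onset /∅/, coda /∅/ ok → permitted
mod.mluls — σ1 onset /m/, coda /d/ ok; σ2 onset /ml/ (3→4 rises), coda /ls/ (4→2 falls) ok → permitted
taw.top — σ1 onset /t/, coda /w/ ok; σ2 onset /t/, coda /p/ ok → permitted
dwols — σ1 onset /dw/ (1→5 rises), coda /ls/ (4→2 falls) ok → permitted
pwo — σ1 onset /pw/ (1→5 rises), coda /∅/ ok → permitted
Permitted: twawl.vlowv, pawd, mwi, nlulv.a, mod.mluls, taw.top, dwols, pwo → 8.

8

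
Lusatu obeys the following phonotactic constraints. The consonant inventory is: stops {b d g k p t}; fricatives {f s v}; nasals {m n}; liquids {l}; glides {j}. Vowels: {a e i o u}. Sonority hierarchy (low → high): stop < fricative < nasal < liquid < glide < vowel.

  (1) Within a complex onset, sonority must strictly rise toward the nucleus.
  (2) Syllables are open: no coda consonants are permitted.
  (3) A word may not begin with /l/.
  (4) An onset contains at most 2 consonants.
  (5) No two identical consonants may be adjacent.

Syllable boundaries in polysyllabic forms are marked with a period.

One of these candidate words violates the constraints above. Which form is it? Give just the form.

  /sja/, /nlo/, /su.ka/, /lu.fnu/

/sja/ — σ1 onset /sj/ (2→5 rises), coda /∅/ ok → phonotactically legal
/nlo/ — σ1 onset /nl/ (3→4 rises), coda /∅/ ok → phonotactically legal
/su.ka/ — σ1 onset /s/, coda /∅/ ok; σ2 onset /k/, coda /∅/ ok → phonotactically legal
/lu.fnu/ — violates constraint 3: word begins with /l/ → phonotactically illegal

/lu.fnu/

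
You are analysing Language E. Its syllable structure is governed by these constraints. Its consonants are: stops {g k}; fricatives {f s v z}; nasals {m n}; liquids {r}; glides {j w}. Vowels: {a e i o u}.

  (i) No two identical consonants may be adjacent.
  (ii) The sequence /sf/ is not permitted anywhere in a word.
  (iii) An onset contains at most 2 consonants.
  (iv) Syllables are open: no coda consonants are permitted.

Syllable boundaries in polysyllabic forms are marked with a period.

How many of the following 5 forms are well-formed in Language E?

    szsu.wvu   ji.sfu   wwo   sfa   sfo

szsu.wvu — violates constraint (iii): syllable 1 onset /szs/ has 3 consonants (> 2) → ill-formed
ji.sfu — violates constraint (ii): contains banned sequence /sf/ → ill-formed
wwo — violates constraint (i): adjacent identical consonants /ww/ → ill-formed
sfa — violates constraint (ii): contains banned sequence /sf/ → ill-formed
sfo — violates constraint (ii): contains banned sequence /sf/ → ill-formed
No form is well-formed → 0.

0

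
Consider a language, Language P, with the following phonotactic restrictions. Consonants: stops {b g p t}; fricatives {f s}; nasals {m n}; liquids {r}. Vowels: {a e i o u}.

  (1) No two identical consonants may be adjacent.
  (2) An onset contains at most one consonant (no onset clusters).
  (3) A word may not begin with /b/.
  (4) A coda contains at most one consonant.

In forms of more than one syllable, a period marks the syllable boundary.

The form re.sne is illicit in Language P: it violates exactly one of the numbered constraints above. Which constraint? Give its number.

2

re.sne: syllable 2 onset /sn/ has 2 consonants (> 1).
This is a violation of constraint 2: "An onset contains at most one consonant (no onset clusters)."
The remaining constraints (1, 3, 4) are satisfied.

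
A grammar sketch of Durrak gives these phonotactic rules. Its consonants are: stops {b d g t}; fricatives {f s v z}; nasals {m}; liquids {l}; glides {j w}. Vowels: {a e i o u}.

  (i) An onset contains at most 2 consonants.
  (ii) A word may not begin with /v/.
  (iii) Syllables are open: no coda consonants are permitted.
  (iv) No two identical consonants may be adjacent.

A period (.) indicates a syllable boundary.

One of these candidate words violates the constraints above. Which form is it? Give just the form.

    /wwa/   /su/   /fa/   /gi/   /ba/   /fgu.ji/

/wwa/ — violates constraint (iv): adjacent identical consonants /ww/ → not permitted
/su/ — σ1 onset /s/, coda /∅/ ok → permitted
/fa/ — σ1 onset /f/, coda /∅/ ok → permitted
/gi/ — σ1 onset /g/, coda /∅/ ok → permitted
/ba/ — σ1 onset /b/, coda /∅/ ok → permitted
/fgu.ji/ — σ1 onset /fg/ (2C), coda /∅/ ok; σ2 onset /j/, coda /∅/ ok → permitted

/wwa/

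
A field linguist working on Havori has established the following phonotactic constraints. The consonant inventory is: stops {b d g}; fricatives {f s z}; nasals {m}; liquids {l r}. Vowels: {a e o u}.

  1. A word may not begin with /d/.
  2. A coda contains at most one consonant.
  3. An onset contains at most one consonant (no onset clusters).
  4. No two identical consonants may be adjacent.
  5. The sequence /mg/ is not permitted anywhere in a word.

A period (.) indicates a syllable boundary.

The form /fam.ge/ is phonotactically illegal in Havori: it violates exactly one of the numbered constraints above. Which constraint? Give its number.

5

/fam.ge/: contains banned sequence /mg/.
This is a violation of constraint 5: "The sequence /mg/ is not permitted anywhere in a word."
The remaining constraints (1, 2, 3, 4) are satisfied.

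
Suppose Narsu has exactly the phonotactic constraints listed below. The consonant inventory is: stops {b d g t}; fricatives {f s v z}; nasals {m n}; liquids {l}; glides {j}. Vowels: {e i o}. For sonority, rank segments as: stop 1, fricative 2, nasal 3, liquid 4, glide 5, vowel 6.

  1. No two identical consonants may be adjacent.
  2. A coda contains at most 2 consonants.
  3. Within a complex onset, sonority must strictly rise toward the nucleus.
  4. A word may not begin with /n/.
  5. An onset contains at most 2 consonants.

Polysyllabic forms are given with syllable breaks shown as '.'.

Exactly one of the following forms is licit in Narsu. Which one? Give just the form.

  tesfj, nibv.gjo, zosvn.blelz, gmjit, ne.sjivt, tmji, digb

digb

tesfj — violates constraint 2: syllable 1 coda /sfj/ has 3 consonants (> 2) → illicit
nibv.gjo — violates constraint 4: word begins with /n/ → illicit
zosvn.blelz — violates constraint 2: syllable 1 coda /svn/ has 3 consonants (> 2) → illicit
gmjit — violates constraint 5: syllable 1 onset /gmj/ has 3 consonants (> 2) → illicit
ne.sjivt — violates constraint 4: word begins with /n/ → illicit
tmji — violates constraint 5: syllable 1 onset /tmj/ has 3 consonants (> 2) → illicit
digb — σ1 onset /d/, coda /gb/ (2C) ok → licit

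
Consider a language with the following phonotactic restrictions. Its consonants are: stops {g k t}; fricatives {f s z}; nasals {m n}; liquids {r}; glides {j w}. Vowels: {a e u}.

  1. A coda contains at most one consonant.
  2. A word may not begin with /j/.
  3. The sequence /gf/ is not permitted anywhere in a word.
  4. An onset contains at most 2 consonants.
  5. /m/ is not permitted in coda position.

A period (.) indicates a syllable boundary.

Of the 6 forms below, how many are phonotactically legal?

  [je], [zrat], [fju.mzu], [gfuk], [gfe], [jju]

2

[je] — violates constraint 2: word begins with /j/ → phonotactically illegal
[zrat] — σ1 onset /zr/ (2C), coda /t/ ok → phonotactically legal
[fju.mzu] — σ1 onset /fj/ (2C), coda /∅/ ok; σ2 onset /mz/ (2C), coda /∅/ ok → phonotactically legal
[gfuk] — violates constraint 3: contains banned sequence /gf/ → phonotactically illegal
[gfe] — violates constraint 3: contains banned sequence /gf/ → phonotactically illegal
[jju] — violates constraint 2: word begins with /j/ → phonotactically illegal
Phonotactically legal: [zrat], [fju.mzu] → 2.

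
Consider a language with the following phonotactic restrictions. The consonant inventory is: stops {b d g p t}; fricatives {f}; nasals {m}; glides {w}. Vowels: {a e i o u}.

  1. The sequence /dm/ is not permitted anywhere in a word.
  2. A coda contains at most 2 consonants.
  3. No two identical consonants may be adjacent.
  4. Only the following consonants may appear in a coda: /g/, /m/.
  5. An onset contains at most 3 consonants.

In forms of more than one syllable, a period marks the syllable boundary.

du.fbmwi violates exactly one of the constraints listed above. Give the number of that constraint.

5

du.fbmwi: syllable 2 onset /fbmw/ has 4 consonants (> 3).
This is a violation of constraint 5: "An onset contains at most 3 consonants."
The remaining constraints (1, 2, 3, 4) are satisfied.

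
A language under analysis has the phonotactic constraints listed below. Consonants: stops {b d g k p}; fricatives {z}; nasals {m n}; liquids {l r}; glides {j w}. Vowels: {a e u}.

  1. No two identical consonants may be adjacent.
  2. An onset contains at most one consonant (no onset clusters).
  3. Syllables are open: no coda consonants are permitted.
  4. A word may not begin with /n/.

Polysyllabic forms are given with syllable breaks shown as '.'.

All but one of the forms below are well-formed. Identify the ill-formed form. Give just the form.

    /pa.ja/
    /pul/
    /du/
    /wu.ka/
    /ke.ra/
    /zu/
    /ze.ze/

/pul/

/pa.ja/ — σ1 onset /p/, coda /∅/ ok; σ2 onset /j/, coda /∅/ ok → well-formed
/pul/ — violates constraint 3: syllable 1 coda /l/ has 1 consonant (> 0) → ill-formed
/du/ — σ1 onset /d/, coda /∅/ ok → well-formed
/wu.ka/ — σ1 onset /w/, coda /∅/ ok; σ2 onset /k/, coda /∅/ ok → well-formed
/ke.ra/ — σ1 onset /k/, coda /∅/ ok; σ2 onset /r/, coda /∅/ ok → well-formed
/zu/ — σ1 onset /z/, coda /∅/ ok → well-formed
/ze.ze/ — σ1 onset /z/, coda /∅/ ok; σ2 onset /z/, coda /∅/ ok → well-formed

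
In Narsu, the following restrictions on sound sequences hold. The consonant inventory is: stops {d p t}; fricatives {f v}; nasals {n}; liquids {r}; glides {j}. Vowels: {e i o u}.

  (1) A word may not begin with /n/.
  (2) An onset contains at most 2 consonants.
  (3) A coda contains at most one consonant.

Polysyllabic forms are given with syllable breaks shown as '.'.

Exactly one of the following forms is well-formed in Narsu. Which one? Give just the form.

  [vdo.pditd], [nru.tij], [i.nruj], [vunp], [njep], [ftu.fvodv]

[vdo.pditd] — violates constraint 3: syllable 2 coda /td/ has 2 consonants (> 1) → ill-formed
[nru.tij] — violates constraint 1: word begins with /n/ → ill-formed
[i.nruj] — σ1 onset /∅/, coda /∅/ ok; σ2 onset /nr/ (2C), coda /j/ ok → well-formed
[vunp] — violates constraint 3: syllable 1 coda /np/ has 2 consonants (> 1) → ill-formed
[njep] — violates constraint 1: word begins with /n/ → ill-formed
[ftu.fvodv] — violates constraint 3: syllable 2 coda /dv/ has 2 consonants (> 1) → ill-formed

[i.nruj]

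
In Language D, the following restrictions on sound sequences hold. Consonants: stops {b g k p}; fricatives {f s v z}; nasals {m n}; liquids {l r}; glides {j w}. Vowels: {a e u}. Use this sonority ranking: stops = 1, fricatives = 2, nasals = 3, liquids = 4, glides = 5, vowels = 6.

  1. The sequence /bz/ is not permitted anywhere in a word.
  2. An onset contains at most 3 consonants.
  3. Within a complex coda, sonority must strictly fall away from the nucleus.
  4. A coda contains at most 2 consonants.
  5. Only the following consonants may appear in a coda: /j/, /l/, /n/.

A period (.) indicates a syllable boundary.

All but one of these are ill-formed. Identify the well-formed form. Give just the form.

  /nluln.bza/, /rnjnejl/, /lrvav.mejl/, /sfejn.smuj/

/nluln.bza/ — violates constraint 1: contains banned sequence /bz/ → ill-formed
/rnjnejl/ — violates constraint 2: syllable 1 onset /rnjn/ has 4 consonants (> 3) → ill-formed
/lrvav.mejl/ — violates constraint 5: syllable 1 coda contains /v/, which is not a licensed coda consonant → ill-formed
/sfejn.smuj/ — σ1 onset /sf/ (2C), coda /jn/ (5→3 falls) ok; σ2 onset /sm/ (2C), coda /j/ ok → well-formed

/sfejn.smuj/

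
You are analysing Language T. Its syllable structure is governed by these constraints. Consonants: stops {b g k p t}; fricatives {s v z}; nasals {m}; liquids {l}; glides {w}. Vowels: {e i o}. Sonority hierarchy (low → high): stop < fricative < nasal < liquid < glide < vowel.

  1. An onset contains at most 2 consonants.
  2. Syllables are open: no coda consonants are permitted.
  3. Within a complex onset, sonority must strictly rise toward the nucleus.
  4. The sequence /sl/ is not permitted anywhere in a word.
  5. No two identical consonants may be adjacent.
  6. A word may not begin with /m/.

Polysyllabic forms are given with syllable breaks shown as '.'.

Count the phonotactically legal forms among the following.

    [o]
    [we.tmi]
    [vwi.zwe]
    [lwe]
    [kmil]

[o] — σ1 onset /∅/, coda /∅/ ok → phonotactically legal
[we.tmi] — σ1 onset /w/, coda /∅/ ok; σ2 onset /tm/ (1→3 rises), coda /∅/ ok → phonotactically legal
[vwi.zwe] — σ1 onset /vw/ (2→5 rises), coda /∅/ ok; σ2 onset /zw/ (2→5 rises), coda /∅/ ok → phonotactically legal
[lwe] — σ1 onset /lw/ (4→5 rises), coda /∅/ ok → phonotactically legal
[kmil] — violates constraint 2: syllable 1 coda /l/ has 1 consonant (> 0) → phonotactically illegal
Phonotactically legal: [o], [we.tmi], [vwi.zwe], [lwe] → 4.

4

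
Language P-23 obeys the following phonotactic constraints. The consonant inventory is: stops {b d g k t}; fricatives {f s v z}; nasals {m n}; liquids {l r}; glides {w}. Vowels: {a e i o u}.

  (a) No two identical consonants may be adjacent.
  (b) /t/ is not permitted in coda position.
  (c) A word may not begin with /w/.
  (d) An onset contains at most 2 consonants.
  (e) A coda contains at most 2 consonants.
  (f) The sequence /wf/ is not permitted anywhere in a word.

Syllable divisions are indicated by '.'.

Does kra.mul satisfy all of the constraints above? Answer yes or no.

kra.mul — σ1 onset /kr/ (2C), coda /∅/ ok; σ2 onset /m/, coda /l/ ok → well-formed

yes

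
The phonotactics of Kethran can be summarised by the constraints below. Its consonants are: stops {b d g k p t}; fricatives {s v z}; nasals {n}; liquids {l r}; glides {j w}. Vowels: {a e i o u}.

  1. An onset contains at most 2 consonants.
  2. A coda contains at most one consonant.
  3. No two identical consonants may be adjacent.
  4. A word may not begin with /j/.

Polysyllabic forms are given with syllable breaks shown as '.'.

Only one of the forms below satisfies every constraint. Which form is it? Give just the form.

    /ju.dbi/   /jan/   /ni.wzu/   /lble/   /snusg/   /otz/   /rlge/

/ni.wzu/

/ju.dbi/ — violates constraint 4: word begins with /j/ → not permitted
/jan/ — violates constraint 4: word begins with /j/ → not permitted
/ni.wzu/ — σ1 onset /n/, coda /∅/ ok; σ2 onset /wz/ (2C), coda /∅/ ok → permitted
/lble/ — violates constraint 1: syllable 1 onset /lbl/ has 3 consonants (> 2) → not permitted
/snusg/ — violates constraint 2: syllable 1 coda /sg/ has 2 consonants (> 1) → not permitted
/otz/ — violates constraint 2: syllable 1 coda /tz/ has 2 consonants (> 1) → not permitted
/rlge/ — violates constraint 1: syllable 1 onset /rlg/ has 3 consonants (> 2) → not permitted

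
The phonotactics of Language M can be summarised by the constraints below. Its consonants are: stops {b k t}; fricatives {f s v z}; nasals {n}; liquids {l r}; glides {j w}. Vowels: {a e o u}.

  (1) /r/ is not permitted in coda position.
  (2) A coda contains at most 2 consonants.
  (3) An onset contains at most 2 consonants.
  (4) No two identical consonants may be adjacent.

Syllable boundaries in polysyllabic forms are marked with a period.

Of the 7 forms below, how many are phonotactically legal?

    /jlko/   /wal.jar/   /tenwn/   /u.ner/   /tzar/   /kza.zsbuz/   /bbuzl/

0

/jlko/ — violates constraint 3: syllable 1 onset /jlk/ has 3 consonants (> 2) → phonotactically illegal
/wal.jar/ — violates constraint 1: syllable 2 coda contains /r/ → phonotactically illegal
/tenwn/ — violates constraint 2: syllable 1 coda /nwn/ has 3 consonants (> 2) → phonotactically illegal
/u.ner/ — violates constraint 1: syllable 2 coda contains /r/ → phonotactically illegal
/tzar/ — violates constraint 1: syllable 1 coda contains /r/ → phonotactically illegal
/kza.zsbuz/ — violates constraint 3: syllable 2 onset /zsb/ has 3 consonants (> 2) → phonotactically illegal
/bbuzl/ — violates constraint 4: adjacent identical consonants /bb/ → phonotactically illegal
No form is phonotactically legal → 0.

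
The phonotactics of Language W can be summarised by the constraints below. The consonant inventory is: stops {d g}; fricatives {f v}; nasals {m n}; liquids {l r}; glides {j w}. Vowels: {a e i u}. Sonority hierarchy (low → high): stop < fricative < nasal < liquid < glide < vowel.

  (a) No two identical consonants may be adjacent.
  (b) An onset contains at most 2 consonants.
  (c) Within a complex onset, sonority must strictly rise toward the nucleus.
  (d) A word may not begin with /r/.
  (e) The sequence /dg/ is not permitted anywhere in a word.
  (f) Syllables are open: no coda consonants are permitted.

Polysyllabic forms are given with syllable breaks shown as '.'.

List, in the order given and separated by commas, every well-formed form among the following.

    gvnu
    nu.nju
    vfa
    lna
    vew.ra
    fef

nu.nju

gvnu — violates constraint (b): syllable 1 onset /gvn/ has 3 consonants (> 2) → ill-formed
nu.nju — σ1 onset /n/, coda /∅/ ok; σ2 onset /nj/ (3→5 rises), coda /∅/ ok → well-formed
vfa — violates constraint (c): syllable 1 onset /vf/: /v/ (fricative, 2) → /f/ (fricative, 2) does not rise → ill-formed
lna — violates constraint (c): syllable 1 onset /ln/: /l/ (liquid, 4) → /n/ (nasal, 3) does not rise → ill-formed
vew.ra — violates constraint (f): syllable 1 coda /w/ has 1 consonant (> 0) → ill-formed
fef — violates constraint (f): syllable 1 coda /f/ has 1 consonant (> 0) → ill-formed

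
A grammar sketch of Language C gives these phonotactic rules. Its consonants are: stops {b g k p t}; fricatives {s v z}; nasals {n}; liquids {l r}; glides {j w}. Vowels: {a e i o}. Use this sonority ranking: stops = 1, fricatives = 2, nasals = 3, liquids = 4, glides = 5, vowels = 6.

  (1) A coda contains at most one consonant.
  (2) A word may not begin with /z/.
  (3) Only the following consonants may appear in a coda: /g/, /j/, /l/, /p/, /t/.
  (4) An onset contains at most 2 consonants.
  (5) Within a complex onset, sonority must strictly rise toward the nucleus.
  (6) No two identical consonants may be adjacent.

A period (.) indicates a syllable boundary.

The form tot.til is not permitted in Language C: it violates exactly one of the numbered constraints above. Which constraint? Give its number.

tot.til: adjacent identical consonants /tt/.
This is a violation of constraint 6: "No two identical consonants may be adjacent."
The remaining constraints (1, 2, 3, 4, 5) are satisfied.

6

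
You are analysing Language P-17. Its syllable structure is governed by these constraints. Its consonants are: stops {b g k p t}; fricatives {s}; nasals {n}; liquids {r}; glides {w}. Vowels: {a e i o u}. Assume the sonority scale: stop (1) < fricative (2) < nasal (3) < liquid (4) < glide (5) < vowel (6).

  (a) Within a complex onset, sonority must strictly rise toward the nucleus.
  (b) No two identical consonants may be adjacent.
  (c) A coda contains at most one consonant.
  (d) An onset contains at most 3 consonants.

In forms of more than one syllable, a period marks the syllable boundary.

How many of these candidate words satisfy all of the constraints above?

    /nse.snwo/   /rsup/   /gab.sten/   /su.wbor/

0

/nse.snwo/ — violates constraint (a): syllable 1 onset /ns/: /n/ (nasal, 3) → /s/ (fricative, 2) does not rise → illicit
/rsup/ — violates constraint (a): syllable 1 onset /rs/: /r/ (liquid, 4) → /s/ (fricative, 2) does not rise → illicit
/gab.sten/ — violates constraint (a): syllable 2 onset /st/: /s/ (fricative, 2) → /t/ (stop, 1) does not rise → illicit
/su.wbor/ — violates constraint (a): syllable 2 onset /wb/: /w/ (glide, 5) → /b/ (stop, 1) does not rise → illicit
No form is licit → 0.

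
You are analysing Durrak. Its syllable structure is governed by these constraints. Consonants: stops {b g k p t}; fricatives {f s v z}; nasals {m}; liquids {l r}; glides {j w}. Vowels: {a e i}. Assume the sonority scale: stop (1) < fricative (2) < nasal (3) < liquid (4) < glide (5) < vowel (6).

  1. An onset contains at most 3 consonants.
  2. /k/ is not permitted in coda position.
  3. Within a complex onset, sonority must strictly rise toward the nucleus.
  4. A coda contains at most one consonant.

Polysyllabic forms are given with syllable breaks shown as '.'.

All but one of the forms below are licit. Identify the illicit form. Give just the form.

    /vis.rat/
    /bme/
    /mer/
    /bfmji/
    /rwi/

/vis.rat/ — σ1 onset /v/, coda /s/ ok; σ2 onset /r/, coda /t/ ok → licit
/bme/ — σ1 onset /bm/ (1→3 rises), coda /∅/ ok → licit
/mer/ — σ1 onset /m/, coda /r/ ok → licit
/bfmji/ — violates constraint 1: syllable 1 onset /bfmj/ has 4 consonants (> 3) → illicit
/rwi/ — σ1 onset /rw/ (4→5 rises), coda /∅/ ok → licit

/bfmji/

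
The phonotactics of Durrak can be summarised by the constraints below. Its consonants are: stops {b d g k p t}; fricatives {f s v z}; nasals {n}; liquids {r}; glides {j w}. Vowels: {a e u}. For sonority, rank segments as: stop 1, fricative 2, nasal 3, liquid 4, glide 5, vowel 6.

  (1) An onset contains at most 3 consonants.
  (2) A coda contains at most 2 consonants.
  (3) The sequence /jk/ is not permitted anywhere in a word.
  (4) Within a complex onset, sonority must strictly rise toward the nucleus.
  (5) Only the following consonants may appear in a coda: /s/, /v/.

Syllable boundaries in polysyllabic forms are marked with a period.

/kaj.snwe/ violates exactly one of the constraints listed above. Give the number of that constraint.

/kaj.snwe/: syllable 1 coda contains /j/, which is not a licensed coda consonant.
This is a violation of constraint 5: "Only the following consonants may appear in a coda: /s/, /v/."
The remaining constraints (1, 2, 3, 4) are satisfied.

5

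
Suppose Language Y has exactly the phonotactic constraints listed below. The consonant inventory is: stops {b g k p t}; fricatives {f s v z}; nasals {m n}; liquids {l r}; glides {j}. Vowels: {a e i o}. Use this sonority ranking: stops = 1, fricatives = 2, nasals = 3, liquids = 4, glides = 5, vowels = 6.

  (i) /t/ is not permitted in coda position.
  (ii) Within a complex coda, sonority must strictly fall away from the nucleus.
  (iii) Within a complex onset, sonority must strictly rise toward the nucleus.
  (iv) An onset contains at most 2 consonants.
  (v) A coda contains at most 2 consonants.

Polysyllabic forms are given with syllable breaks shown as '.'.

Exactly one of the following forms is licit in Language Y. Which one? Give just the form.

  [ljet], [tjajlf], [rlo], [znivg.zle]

[ljet] — violates constraint (i): syllable 1 coda contains /t/ → illicit
[tjajlf] — violates constraint (v): syllable 1 coda /jlf/ has 3 consonants (> 2) → illicit
[rlo] — violates constraint (iii): syllable 1 onset /rl/: /r/ (liquid, 4) → /l/ (liquid, 4) does not rise → illicit
[znivg.zle] — σ1 onset /zn/ (2→3 rises), coda /vg/ (2→1 falls) ok; σ2 onset /zl/ (2→4 rises), coda /∅/ ok → licit

[znivg.zle]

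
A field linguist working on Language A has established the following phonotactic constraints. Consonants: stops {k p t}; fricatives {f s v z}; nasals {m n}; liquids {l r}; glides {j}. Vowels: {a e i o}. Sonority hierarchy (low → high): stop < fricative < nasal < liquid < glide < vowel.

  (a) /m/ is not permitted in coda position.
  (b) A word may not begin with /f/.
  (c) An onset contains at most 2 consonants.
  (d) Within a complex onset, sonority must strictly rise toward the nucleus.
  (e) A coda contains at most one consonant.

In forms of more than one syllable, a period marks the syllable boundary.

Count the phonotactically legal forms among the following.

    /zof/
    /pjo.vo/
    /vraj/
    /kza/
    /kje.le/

5

/zof/ — σ1 onset /z/, coda /f/ ok → phonotactically legal
/pjo.vo/ — σ1 onset /pj/ (1→5 rises), coda /∅/ ok; σ2 onset /v/, coda /∅/ ok → phonotactically legal
/vraj/ — σ1 onset /vr/ (2→4 rises), coda /j/ ok → phonotactically legal
/kza/ — σ1 onset /kz/ (1→2 rises), coda /∅/ ok → phonotactically legal
/kje.le/ — σ1 onset /kj/ (1→5 rises), coda /∅/ ok; σ2 onset /l/, coda /∅/ ok → phonotactically legal
Phonotactically legal: /zof/, /pjo.vo/, /vraj/, /kza/, /kje.le/ → 5.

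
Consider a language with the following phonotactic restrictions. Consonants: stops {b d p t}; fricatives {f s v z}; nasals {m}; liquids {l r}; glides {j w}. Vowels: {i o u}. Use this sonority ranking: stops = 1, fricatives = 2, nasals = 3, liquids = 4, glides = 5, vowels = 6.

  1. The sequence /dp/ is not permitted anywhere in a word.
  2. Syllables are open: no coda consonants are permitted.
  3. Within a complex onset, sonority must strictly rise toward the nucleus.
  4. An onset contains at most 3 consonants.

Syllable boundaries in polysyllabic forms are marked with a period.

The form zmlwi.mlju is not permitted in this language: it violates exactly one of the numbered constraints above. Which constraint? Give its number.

4

zmlwi.mlju: syllable 1 onset /zmlw/ has 4 consonants (> 3).
This is a violation of constraint 4: "An onset contains at most 3 consonants."
The remaining constraints (1, 2, 3) are satisfied.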